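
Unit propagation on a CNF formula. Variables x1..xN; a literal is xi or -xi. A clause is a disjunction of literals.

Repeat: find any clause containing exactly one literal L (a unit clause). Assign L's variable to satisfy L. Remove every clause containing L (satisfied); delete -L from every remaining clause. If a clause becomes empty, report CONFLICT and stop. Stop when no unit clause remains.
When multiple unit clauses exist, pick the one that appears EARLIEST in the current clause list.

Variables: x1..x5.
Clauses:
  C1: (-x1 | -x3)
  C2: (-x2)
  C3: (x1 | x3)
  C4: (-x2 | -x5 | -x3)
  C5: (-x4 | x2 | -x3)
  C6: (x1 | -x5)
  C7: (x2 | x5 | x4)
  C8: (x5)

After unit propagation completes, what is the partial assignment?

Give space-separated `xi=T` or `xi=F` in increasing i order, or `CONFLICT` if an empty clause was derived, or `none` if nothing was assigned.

Answer: x1=T x2=F x3=F x5=T

Derivation:
unit clause [-2] forces x2=F; simplify:
  drop 2 from [-4, 2, -3] -> [-4, -3]
  drop 2 from [2, 5, 4] -> [5, 4]
  satisfied 2 clause(s); 6 remain; assigned so far: [2]
unit clause [5] forces x5=T; simplify:
  drop -5 from [1, -5] -> [1]
  satisfied 2 clause(s); 4 remain; assigned so far: [2, 5]
unit clause [1] forces x1=T; simplify:
  drop -1 from [-1, -3] -> [-3]
  satisfied 2 clause(s); 2 remain; assigned so far: [1, 2, 5]
unit clause [-3] forces x3=F; simplify:
  satisfied 2 clause(s); 0 remain; assigned so far: [1, 2, 3, 5]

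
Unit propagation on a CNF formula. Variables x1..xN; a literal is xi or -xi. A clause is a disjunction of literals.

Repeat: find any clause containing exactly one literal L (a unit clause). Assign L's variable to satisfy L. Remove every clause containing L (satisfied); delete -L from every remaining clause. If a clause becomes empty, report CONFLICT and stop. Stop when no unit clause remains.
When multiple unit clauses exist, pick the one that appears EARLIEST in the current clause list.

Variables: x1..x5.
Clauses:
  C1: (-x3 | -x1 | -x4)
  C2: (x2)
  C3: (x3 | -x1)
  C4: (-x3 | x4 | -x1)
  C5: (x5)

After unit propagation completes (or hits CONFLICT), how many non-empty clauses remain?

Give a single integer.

unit clause [2] forces x2=T; simplify:
  satisfied 1 clause(s); 4 remain; assigned so far: [2]
unit clause [5] forces x5=T; simplify:
  satisfied 1 clause(s); 3 remain; assigned so far: [2, 5]

Answer: 3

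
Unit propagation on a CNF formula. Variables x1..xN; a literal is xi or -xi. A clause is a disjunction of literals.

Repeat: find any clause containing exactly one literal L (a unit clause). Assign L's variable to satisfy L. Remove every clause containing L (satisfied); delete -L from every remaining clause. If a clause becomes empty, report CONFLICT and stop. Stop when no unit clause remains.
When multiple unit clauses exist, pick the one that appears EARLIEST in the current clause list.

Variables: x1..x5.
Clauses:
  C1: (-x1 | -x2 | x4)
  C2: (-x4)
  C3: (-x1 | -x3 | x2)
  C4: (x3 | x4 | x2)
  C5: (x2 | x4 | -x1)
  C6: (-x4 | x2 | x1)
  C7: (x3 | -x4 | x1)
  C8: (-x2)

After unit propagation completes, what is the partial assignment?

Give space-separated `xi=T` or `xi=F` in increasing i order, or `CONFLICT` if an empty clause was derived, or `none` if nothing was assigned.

Answer: x1=F x2=F x3=T x4=F

Derivation:
unit clause [-4] forces x4=F; simplify:
  drop 4 from [-1, -2, 4] -> [-1, -2]
  drop 4 from [3, 4, 2] -> [3, 2]
  drop 4 from [2, 4, -1] -> [2, -1]
  satisfied 3 clause(s); 5 remain; assigned so far: [4]
unit clause [-2] forces x2=F; simplify:
  drop 2 from [-1, -3, 2] -> [-1, -3]
  drop 2 from [3, 2] -> [3]
  drop 2 from [2, -1] -> [-1]
  satisfied 2 clause(s); 3 remain; assigned so far: [2, 4]
unit clause [3] forces x3=T; simplify:
  drop -3 from [-1, -3] -> [-1]
  satisfied 1 clause(s); 2 remain; assigned so far: [2, 3, 4]
unit clause [-1] forces x1=F; simplify:
  satisfied 2 clause(s); 0 remain; assigned so far: [1, 2, 3, 4]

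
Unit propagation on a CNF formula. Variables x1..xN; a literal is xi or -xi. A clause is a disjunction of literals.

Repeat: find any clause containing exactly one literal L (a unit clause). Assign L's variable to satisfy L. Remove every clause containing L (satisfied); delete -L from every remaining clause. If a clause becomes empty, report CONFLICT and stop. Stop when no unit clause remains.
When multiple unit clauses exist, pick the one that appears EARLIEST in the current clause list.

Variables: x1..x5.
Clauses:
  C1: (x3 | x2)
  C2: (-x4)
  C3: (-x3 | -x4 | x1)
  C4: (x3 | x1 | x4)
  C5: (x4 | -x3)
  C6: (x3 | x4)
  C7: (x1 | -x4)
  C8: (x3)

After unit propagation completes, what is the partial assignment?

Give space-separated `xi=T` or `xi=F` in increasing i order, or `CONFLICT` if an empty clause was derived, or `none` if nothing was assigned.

unit clause [-4] forces x4=F; simplify:
  drop 4 from [3, 1, 4] -> [3, 1]
  drop 4 from [4, -3] -> [-3]
  drop 4 from [3, 4] -> [3]
  satisfied 3 clause(s); 5 remain; assigned so far: [4]
unit clause [-3] forces x3=F; simplify:
  drop 3 from [3, 2] -> [2]
  drop 3 from [3, 1] -> [1]
  drop 3 from [3] -> [] (empty!)
  drop 3 from [3] -> [] (empty!)
  satisfied 1 clause(s); 4 remain; assigned so far: [3, 4]
CONFLICT (empty clause)

Answer: CONFLICT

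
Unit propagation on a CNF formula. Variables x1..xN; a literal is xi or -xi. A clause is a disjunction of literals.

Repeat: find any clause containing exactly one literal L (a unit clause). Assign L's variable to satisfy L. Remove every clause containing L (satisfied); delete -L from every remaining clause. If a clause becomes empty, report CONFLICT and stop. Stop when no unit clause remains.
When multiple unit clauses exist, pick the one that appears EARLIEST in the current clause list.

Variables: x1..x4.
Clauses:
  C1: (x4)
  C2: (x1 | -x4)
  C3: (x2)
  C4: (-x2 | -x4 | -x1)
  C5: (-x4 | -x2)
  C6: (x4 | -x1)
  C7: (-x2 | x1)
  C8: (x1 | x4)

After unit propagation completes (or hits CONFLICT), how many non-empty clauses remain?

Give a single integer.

Answer: 0

Derivation:
unit clause [4] forces x4=T; simplify:
  drop -4 from [1, -4] -> [1]
  drop -4 from [-2, -4, -1] -> [-2, -1]
  drop -4 from [-4, -2] -> [-2]
  satisfied 3 clause(s); 5 remain; assigned so far: [4]
unit clause [1] forces x1=T; simplify:
  drop -1 from [-2, -1] -> [-2]
  satisfied 2 clause(s); 3 remain; assigned so far: [1, 4]
unit clause [2] forces x2=T; simplify:
  drop -2 from [-2] -> [] (empty!)
  drop -2 from [-2] -> [] (empty!)
  satisfied 1 clause(s); 2 remain; assigned so far: [1, 2, 4]
CONFLICT (empty clause)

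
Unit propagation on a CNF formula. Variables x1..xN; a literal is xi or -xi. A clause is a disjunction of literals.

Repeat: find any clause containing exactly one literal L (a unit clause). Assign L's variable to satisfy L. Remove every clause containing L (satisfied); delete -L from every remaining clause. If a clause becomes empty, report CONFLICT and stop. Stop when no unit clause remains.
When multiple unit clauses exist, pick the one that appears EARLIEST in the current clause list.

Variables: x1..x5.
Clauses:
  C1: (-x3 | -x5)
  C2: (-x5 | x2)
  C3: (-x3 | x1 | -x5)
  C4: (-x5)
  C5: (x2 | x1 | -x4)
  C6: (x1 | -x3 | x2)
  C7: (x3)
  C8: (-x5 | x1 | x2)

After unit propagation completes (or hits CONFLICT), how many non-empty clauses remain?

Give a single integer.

unit clause [-5] forces x5=F; simplify:
  satisfied 5 clause(s); 3 remain; assigned so far: [5]
unit clause [3] forces x3=T; simplify:
  drop -3 from [1, -3, 2] -> [1, 2]
  satisfied 1 clause(s); 2 remain; assigned so far: [3, 5]

Answer: 2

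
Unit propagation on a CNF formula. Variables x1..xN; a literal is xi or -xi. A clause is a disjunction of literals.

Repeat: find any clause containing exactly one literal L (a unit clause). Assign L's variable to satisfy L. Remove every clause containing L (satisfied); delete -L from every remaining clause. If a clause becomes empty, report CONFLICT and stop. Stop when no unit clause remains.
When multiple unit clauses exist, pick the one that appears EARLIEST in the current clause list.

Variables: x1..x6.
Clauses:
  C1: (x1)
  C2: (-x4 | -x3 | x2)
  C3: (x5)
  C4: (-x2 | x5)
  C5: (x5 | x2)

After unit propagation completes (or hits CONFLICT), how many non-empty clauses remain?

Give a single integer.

unit clause [1] forces x1=T; simplify:
  satisfied 1 clause(s); 4 remain; assigned so far: [1]
unit clause [5] forces x5=T; simplify:
  satisfied 3 clause(s); 1 remain; assigned so far: [1, 5]

Answer: 1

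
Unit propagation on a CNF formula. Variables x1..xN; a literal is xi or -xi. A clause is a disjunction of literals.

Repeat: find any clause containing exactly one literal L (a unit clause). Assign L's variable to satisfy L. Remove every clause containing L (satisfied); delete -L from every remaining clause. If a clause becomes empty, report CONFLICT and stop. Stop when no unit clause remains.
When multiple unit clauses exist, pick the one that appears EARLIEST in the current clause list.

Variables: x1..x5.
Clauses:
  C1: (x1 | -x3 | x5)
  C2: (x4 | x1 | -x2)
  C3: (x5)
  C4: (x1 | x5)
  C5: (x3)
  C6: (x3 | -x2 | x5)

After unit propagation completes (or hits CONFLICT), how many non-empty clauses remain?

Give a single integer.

unit clause [5] forces x5=T; simplify:
  satisfied 4 clause(s); 2 remain; assigned so far: [5]
unit clause [3] forces x3=T; simplify:
  satisfied 1 clause(s); 1 remain; assigned so far: [3, 5]

Answer: 1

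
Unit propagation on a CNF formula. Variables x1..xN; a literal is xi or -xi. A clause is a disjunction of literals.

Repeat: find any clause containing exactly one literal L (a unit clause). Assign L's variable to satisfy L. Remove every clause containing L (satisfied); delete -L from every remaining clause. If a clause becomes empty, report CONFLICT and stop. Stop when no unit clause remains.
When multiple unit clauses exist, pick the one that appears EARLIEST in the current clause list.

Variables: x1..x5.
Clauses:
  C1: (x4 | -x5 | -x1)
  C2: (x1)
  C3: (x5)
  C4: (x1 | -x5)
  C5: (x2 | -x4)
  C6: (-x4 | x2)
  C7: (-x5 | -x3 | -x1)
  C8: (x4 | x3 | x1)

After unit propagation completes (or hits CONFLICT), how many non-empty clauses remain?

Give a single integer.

unit clause [1] forces x1=T; simplify:
  drop -1 from [4, -5, -1] -> [4, -5]
  drop -1 from [-5, -3, -1] -> [-5, -3]
  satisfied 3 clause(s); 5 remain; assigned so far: [1]
unit clause [5] forces x5=T; simplify:
  drop -5 from [4, -5] -> [4]
  drop -5 from [-5, -3] -> [-3]
  satisfied 1 clause(s); 4 remain; assigned so far: [1, 5]
unit clause [4] forces x4=T; simplify:
  drop -4 from [2, -4] -> [2]
  drop -4 from [-4, 2] -> [2]
  satisfied 1 clause(s); 3 remain; assigned so far: [1, 4, 5]
unit clause [2] forces x2=T; simplify:
  satisfied 2 clause(s); 1 remain; assigned so far: [1, 2, 4, 5]
unit clause [-3] forces x3=F; simplify:
  satisfied 1 clause(s); 0 remain; assigned so far: [1, 2, 3, 4, 5]

Answer: 0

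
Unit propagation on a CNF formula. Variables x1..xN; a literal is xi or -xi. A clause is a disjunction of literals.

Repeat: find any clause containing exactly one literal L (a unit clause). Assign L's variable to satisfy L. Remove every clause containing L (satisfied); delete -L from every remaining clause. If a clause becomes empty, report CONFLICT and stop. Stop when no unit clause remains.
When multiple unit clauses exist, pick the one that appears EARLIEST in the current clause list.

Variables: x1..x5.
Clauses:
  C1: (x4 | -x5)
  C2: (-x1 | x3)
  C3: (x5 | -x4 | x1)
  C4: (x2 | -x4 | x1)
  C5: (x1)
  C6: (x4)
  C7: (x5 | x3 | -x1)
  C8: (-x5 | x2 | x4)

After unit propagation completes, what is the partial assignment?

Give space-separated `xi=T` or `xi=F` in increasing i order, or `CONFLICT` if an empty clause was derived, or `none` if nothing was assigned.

unit clause [1] forces x1=T; simplify:
  drop -1 from [-1, 3] -> [3]
  drop -1 from [5, 3, -1] -> [5, 3]
  satisfied 3 clause(s); 5 remain; assigned so far: [1]
unit clause [3] forces x3=T; simplify:
  satisfied 2 clause(s); 3 remain; assigned so far: [1, 3]
unit clause [4] forces x4=T; simplify:
  satisfied 3 clause(s); 0 remain; assigned so far: [1, 3, 4]

Answer: x1=T x3=T x4=T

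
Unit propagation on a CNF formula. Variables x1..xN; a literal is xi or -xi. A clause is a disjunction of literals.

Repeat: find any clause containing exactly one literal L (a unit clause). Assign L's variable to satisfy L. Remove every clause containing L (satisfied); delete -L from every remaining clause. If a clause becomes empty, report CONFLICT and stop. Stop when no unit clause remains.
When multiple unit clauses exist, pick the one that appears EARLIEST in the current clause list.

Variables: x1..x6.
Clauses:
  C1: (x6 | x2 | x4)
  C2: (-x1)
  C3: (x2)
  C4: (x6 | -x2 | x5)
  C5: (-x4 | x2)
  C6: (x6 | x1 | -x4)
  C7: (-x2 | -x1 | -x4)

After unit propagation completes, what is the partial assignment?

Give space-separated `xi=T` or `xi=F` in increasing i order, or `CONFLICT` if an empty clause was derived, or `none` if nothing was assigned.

unit clause [-1] forces x1=F; simplify:
  drop 1 from [6, 1, -4] -> [6, -4]
  satisfied 2 clause(s); 5 remain; assigned so far: [1]
unit clause [2] forces x2=T; simplify:
  drop -2 from [6, -2, 5] -> [6, 5]
  satisfied 3 clause(s); 2 remain; assigned so far: [1, 2]

Answer: x1=F x2=T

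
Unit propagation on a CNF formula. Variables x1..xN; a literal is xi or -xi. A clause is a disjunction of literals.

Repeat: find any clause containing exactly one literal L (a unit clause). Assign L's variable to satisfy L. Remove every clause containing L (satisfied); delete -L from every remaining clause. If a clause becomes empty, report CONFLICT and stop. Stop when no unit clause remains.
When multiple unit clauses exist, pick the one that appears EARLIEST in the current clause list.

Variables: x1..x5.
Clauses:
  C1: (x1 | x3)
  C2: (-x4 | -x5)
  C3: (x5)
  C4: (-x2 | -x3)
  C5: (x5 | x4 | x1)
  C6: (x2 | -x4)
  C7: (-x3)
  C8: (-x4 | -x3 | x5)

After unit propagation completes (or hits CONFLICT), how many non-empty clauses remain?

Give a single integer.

Answer: 0

Derivation:
unit clause [5] forces x5=T; simplify:
  drop -5 from [-4, -5] -> [-4]
  satisfied 3 clause(s); 5 remain; assigned so far: [5]
unit clause [-4] forces x4=F; simplify:
  satisfied 2 clause(s); 3 remain; assigned so far: [4, 5]
unit clause [-3] forces x3=F; simplify:
  drop 3 from [1, 3] -> [1]
  satisfied 2 clause(s); 1 remain; assigned so far: [3, 4, 5]
unit clause [1] forces x1=T; simplify:
  satisfied 1 clause(s); 0 remain; assigned so far: [1, 3, 4, 5]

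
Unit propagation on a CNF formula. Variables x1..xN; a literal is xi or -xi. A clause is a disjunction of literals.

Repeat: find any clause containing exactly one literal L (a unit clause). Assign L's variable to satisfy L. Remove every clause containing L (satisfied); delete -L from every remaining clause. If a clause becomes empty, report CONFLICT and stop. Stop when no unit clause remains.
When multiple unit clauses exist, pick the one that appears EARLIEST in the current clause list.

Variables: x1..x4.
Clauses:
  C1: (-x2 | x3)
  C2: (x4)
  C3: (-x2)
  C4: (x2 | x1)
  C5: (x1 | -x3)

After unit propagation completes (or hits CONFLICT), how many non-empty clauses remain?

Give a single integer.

Answer: 0

Derivation:
unit clause [4] forces x4=T; simplify:
  satisfied 1 clause(s); 4 remain; assigned so far: [4]
unit clause [-2] forces x2=F; simplify:
  drop 2 from [2, 1] -> [1]
  satisfied 2 clause(s); 2 remain; assigned so far: [2, 4]
unit clause [1] forces x1=T; simplify:
  satisfied 2 clause(s); 0 remain; assigned so far: [1, 2, 4]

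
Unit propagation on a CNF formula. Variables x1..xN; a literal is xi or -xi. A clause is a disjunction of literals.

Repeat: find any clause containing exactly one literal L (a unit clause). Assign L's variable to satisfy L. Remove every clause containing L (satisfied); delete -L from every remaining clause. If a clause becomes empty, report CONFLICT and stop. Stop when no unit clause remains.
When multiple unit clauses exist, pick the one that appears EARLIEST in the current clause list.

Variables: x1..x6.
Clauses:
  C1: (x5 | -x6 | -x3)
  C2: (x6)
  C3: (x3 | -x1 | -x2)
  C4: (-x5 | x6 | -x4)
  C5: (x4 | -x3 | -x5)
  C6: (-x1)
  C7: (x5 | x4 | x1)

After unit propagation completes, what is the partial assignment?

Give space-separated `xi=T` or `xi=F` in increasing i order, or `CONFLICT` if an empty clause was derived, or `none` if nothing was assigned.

Answer: x1=F x6=T

Derivation:
unit clause [6] forces x6=T; simplify:
  drop -6 from [5, -6, -3] -> [5, -3]
  satisfied 2 clause(s); 5 remain; assigned so far: [6]
unit clause [-1] forces x1=F; simplify:
  drop 1 from [5, 4, 1] -> [5, 4]
  satisfied 2 clause(s); 3 remain; assigned so far: [1, 6]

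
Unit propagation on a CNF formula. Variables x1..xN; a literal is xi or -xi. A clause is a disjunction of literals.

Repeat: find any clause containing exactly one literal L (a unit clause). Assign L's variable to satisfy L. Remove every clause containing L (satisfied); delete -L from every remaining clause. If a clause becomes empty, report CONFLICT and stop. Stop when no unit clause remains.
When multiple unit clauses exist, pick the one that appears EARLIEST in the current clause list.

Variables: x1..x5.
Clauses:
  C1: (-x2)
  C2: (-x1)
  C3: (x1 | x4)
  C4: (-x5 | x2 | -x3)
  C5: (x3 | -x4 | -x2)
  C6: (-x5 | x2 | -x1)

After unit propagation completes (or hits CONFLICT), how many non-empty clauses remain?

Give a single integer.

unit clause [-2] forces x2=F; simplify:
  drop 2 from [-5, 2, -3] -> [-5, -3]
  drop 2 from [-5, 2, -1] -> [-5, -1]
  satisfied 2 clause(s); 4 remain; assigned so far: [2]
unit clause [-1] forces x1=F; simplify:
  drop 1 from [1, 4] -> [4]
  satisfied 2 clause(s); 2 remain; assigned so far: [1, 2]
unit clause [4] forces x4=T; simplify:
  satisfied 1 clause(s); 1 remain; assigned so far: [1, 2, 4]

Answer: 1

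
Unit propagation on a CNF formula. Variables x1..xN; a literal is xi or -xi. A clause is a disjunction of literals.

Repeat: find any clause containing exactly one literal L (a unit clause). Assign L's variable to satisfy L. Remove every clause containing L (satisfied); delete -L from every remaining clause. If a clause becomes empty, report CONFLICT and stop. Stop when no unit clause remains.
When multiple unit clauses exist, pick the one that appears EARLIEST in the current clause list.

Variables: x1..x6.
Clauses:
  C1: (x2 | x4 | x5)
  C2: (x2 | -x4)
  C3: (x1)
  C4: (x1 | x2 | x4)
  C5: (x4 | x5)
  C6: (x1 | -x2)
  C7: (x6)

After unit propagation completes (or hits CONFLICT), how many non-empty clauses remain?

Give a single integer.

unit clause [1] forces x1=T; simplify:
  satisfied 3 clause(s); 4 remain; assigned so far: [1]
unit clause [6] forces x6=T; simplify:
  satisfied 1 clause(s); 3 remain; assigned so far: [1, 6]

Answer: 3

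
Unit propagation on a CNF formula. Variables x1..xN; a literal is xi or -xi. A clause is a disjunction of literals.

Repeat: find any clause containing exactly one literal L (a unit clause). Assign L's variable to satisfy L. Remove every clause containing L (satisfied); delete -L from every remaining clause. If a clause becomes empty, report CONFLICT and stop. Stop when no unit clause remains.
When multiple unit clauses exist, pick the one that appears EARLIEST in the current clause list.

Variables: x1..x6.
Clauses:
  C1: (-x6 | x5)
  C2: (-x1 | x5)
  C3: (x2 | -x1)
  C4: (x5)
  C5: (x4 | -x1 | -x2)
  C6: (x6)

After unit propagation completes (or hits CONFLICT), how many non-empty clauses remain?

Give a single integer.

unit clause [5] forces x5=T; simplify:
  satisfied 3 clause(s); 3 remain; assigned so far: [5]
unit clause [6] forces x6=T; simplify:
  satisfied 1 clause(s); 2 remain; assigned so far: [5, 6]

Answer: 2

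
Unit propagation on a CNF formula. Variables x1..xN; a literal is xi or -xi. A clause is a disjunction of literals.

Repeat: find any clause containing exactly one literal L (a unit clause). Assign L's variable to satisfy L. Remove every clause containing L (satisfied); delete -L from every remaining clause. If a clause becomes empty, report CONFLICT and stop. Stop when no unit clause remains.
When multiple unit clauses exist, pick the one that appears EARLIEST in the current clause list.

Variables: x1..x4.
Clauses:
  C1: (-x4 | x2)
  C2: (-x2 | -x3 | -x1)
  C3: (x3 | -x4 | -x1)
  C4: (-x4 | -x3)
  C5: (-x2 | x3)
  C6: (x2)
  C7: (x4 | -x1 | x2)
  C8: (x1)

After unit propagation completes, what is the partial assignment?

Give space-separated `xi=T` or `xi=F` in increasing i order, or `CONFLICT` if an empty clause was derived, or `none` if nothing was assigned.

unit clause [2] forces x2=T; simplify:
  drop -2 from [-2, -3, -1] -> [-3, -1]
  drop -2 from [-2, 3] -> [3]
  satisfied 3 clause(s); 5 remain; assigned so far: [2]
unit clause [3] forces x3=T; simplify:
  drop -3 from [-3, -1] -> [-1]
  drop -3 from [-4, -3] -> [-4]
  satisfied 2 clause(s); 3 remain; assigned so far: [2, 3]
unit clause [-1] forces x1=F; simplify:
  drop 1 from [1] -> [] (empty!)
  satisfied 1 clause(s); 2 remain; assigned so far: [1, 2, 3]
CONFLICT (empty clause)

Answer: CONFLICT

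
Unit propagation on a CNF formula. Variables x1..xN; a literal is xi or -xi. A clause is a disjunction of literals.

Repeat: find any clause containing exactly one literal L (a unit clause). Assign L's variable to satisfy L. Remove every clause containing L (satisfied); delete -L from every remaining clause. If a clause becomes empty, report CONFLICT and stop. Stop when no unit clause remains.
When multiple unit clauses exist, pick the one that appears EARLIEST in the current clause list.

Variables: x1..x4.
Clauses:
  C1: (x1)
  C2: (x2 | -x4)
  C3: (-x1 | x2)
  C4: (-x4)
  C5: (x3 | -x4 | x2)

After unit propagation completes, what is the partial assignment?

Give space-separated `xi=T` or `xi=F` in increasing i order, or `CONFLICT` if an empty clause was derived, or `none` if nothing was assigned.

unit clause [1] forces x1=T; simplify:
  drop -1 from [-1, 2] -> [2]
  satisfied 1 clause(s); 4 remain; assigned so far: [1]
unit clause [2] forces x2=T; simplify:
  satisfied 3 clause(s); 1 remain; assigned so far: [1, 2]
unit clause [-4] forces x4=F; simplify:
  satisfied 1 clause(s); 0 remain; assigned so far: [1, 2, 4]

Answer: x1=T x2=T x4=F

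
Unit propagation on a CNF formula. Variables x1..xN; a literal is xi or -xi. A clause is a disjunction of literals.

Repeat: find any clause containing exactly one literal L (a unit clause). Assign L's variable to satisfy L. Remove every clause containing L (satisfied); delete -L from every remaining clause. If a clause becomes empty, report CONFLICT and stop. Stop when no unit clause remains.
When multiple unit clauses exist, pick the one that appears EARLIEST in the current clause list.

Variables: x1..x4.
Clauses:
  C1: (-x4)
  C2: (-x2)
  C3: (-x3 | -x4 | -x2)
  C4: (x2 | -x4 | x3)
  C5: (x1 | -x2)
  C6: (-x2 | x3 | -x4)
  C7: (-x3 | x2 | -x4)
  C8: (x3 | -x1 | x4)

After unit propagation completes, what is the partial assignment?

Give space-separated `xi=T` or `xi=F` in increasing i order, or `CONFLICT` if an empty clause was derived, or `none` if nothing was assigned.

Answer: x2=F x4=F

Derivation:
unit clause [-4] forces x4=F; simplify:
  drop 4 from [3, -1, 4] -> [3, -1]
  satisfied 5 clause(s); 3 remain; assigned so far: [4]
unit clause [-2] forces x2=F; simplify:
  satisfied 2 clause(s); 1 remain; assigned so far: [2, 4]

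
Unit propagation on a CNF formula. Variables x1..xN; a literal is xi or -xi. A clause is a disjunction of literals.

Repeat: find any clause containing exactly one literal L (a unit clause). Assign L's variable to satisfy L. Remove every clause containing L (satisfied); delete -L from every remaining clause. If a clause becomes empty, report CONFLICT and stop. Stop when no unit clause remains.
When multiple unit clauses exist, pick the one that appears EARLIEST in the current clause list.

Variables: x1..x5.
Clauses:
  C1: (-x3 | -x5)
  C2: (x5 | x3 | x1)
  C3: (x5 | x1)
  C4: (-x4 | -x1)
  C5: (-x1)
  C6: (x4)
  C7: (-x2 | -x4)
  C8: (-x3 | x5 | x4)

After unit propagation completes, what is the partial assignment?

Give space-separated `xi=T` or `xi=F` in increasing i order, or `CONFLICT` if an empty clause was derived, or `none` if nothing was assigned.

Answer: x1=F x2=F x3=F x4=T x5=T

Derivation:
unit clause [-1] forces x1=F; simplify:
  drop 1 from [5, 3, 1] -> [5, 3]
  drop 1 from [5, 1] -> [5]
  satisfied 2 clause(s); 6 remain; assigned so far: [1]
unit clause [5] forces x5=T; simplify:
  drop -5 from [-3, -5] -> [-3]
  satisfied 3 clause(s); 3 remain; assigned so far: [1, 5]
unit clause [-3] forces x3=F; simplify:
  satisfied 1 clause(s); 2 remain; assigned so far: [1, 3, 5]
unit clause [4] forces x4=T; simplify:
  drop -4 from [-2, -4] -> [-2]
  satisfied 1 clause(s); 1 remain; assigned so far: [1, 3, 4, 5]
unit clause [-2] forces x2=F; simplify:
  satisfied 1 clause(s); 0 remain; assigned so far: [1, 2, 3, 4, 5]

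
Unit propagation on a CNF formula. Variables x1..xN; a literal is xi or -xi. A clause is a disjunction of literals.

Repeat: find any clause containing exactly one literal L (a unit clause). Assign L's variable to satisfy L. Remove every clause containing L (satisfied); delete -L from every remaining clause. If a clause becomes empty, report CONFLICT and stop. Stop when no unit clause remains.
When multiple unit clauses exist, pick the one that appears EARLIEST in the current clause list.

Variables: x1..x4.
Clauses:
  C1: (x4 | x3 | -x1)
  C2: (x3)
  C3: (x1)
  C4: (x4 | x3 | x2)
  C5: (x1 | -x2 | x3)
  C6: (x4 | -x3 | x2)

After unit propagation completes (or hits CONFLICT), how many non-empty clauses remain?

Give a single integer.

Answer: 1

Derivation:
unit clause [3] forces x3=T; simplify:
  drop -3 from [4, -3, 2] -> [4, 2]
  satisfied 4 clause(s); 2 remain; assigned so far: [3]
unit clause [1] forces x1=T; simplify:
  satisfied 1 clause(s); 1 remain; assigned so far: [1, 3]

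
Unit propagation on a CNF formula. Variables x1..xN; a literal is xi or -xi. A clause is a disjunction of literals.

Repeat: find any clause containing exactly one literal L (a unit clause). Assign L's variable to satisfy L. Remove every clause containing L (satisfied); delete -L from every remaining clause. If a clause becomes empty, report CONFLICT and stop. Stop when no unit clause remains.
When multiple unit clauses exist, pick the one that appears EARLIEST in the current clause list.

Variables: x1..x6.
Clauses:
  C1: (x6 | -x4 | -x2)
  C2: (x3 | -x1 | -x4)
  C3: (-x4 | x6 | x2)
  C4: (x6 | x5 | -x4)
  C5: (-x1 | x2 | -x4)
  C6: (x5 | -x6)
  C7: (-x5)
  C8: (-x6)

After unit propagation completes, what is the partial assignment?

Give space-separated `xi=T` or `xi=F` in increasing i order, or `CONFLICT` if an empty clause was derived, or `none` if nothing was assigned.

unit clause [-5] forces x5=F; simplify:
  drop 5 from [6, 5, -4] -> [6, -4]
  drop 5 from [5, -6] -> [-6]
  satisfied 1 clause(s); 7 remain; assigned so far: [5]
unit clause [-6] forces x6=F; simplify:
  drop 6 from [6, -4, -2] -> [-4, -2]
  drop 6 from [-4, 6, 2] -> [-4, 2]
  drop 6 from [6, -4] -> [-4]
  satisfied 2 clause(s); 5 remain; assigned so far: [5, 6]
unit clause [-4] forces x4=F; simplify:
  satisfied 5 clause(s); 0 remain; assigned so far: [4, 5, 6]

Answer: x4=F x5=F x6=F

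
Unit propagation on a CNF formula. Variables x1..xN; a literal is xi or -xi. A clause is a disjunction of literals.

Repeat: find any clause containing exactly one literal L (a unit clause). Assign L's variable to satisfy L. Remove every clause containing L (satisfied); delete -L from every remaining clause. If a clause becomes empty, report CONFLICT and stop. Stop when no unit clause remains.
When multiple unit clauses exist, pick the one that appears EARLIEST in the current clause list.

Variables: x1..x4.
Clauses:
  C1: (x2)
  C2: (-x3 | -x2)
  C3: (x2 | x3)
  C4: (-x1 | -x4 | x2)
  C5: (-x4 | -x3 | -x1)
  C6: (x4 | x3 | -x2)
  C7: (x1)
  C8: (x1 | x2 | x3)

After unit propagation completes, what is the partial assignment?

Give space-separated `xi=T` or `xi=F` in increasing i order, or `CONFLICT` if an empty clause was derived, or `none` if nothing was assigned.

unit clause [2] forces x2=T; simplify:
  drop -2 from [-3, -2] -> [-3]
  drop -2 from [4, 3, -2] -> [4, 3]
  satisfied 4 clause(s); 4 remain; assigned so far: [2]
unit clause [-3] forces x3=F; simplify:
  drop 3 from [4, 3] -> [4]
  satisfied 2 clause(s); 2 remain; assigned so far: [2, 3]
unit clause [4] forces x4=T; simplify:
  satisfied 1 clause(s); 1 remain; assigned so far: [2, 3, 4]
unit clause [1] forces x1=T; simplify:
  satisfied 1 clause(s); 0 remain; assigned so far: [1, 2, 3, 4]

Answer: x1=T x2=T x3=F x4=T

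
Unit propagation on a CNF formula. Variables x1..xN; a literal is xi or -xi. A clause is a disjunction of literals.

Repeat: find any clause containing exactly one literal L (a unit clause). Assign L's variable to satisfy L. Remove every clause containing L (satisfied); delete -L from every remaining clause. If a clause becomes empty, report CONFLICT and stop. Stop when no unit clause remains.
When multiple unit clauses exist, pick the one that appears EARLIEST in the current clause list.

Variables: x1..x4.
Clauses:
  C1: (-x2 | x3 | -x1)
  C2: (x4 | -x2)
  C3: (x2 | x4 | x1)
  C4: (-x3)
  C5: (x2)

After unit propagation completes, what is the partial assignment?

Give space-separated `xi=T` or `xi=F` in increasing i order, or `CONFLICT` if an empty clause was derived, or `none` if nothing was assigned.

Answer: x1=F x2=T x3=F x4=T

Derivation:
unit clause [-3] forces x3=F; simplify:
  drop 3 from [-2, 3, -1] -> [-2, -1]
  satisfied 1 clause(s); 4 remain; assigned so far: [3]
unit clause [2] forces x2=T; simplify:
  drop -2 from [-2, -1] -> [-1]
  drop -2 from [4, -2] -> [4]
  satisfied 2 clause(s); 2 remain; assigned so far: [2, 3]
unit clause [-1] forces x1=F; simplify:
  satisfied 1 clause(s); 1 remain; assigned so far: [1, 2, 3]
unit clause [4] forces x4=T; simplify:
  satisfied 1 clause(s); 0 remain; assigned so far: [1, 2, 3, 4]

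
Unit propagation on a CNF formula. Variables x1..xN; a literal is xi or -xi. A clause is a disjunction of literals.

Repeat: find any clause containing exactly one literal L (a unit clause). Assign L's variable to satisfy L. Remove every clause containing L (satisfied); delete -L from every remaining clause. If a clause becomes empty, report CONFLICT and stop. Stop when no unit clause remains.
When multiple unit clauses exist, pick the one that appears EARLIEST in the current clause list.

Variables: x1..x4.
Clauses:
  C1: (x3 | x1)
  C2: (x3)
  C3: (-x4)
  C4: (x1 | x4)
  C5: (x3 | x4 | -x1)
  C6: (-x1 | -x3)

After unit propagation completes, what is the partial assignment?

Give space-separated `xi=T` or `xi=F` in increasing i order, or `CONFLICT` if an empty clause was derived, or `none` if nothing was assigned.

Answer: CONFLICT

Derivation:
unit clause [3] forces x3=T; simplify:
  drop -3 from [-1, -3] -> [-1]
  satisfied 3 clause(s); 3 remain; assigned so far: [3]
unit clause [-4] forces x4=F; simplify:
  drop 4 from [1, 4] -> [1]
  satisfied 1 clause(s); 2 remain; assigned so far: [3, 4]
unit clause [1] forces x1=T; simplify:
  drop -1 from [-1] -> [] (empty!)
  satisfied 1 clause(s); 1 remain; assigned so far: [1, 3, 4]
CONFLICT (empty clause)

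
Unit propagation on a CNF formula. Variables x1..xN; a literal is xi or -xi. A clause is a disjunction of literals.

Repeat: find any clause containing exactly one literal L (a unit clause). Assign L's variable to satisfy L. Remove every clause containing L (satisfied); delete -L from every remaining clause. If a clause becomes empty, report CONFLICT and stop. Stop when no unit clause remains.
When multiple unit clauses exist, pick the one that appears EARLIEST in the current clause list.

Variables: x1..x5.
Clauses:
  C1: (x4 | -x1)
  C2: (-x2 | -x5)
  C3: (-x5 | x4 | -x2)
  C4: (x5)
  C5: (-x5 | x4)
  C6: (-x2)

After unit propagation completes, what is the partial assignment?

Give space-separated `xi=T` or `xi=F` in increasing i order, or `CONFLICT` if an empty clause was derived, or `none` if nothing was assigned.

unit clause [5] forces x5=T; simplify:
  drop -5 from [-2, -5] -> [-2]
  drop -5 from [-5, 4, -2] -> [4, -2]
  drop -5 from [-5, 4] -> [4]
  satisfied 1 clause(s); 5 remain; assigned so far: [5]
unit clause [-2] forces x2=F; simplify:
  satisfied 3 clause(s); 2 remain; assigned so far: [2, 5]
unit clause [4] forces x4=T; simplify:
  satisfied 2 clause(s); 0 remain; assigned so far: [2, 4, 5]

Answer: x2=F x4=T x5=T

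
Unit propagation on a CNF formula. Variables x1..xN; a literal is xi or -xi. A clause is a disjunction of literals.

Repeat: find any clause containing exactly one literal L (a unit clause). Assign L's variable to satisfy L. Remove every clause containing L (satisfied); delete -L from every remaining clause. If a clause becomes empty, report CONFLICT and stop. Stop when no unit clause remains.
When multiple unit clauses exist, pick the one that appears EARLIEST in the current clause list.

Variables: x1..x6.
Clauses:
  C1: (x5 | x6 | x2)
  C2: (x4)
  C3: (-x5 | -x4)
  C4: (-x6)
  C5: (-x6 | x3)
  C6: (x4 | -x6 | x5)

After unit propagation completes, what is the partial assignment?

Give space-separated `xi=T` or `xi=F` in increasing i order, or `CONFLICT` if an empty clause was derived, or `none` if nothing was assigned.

Answer: x2=T x4=T x5=F x6=F

Derivation:
unit clause [4] forces x4=T; simplify:
  drop -4 from [-5, -4] -> [-5]
  satisfied 2 clause(s); 4 remain; assigned so far: [4]
unit clause [-5] forces x5=F; simplify:
  drop 5 from [5, 6, 2] -> [6, 2]
  satisfied 1 clause(s); 3 remain; assigned so far: [4, 5]
unit clause [-6] forces x6=F; simplify:
  drop 6 from [6, 2] -> [2]
  satisfied 2 clause(s); 1 remain; assigned so far: [4, 5, 6]
unit clause [2] forces x2=T; simplify:
  satisfied 1 clause(s); 0 remain; assigned so far: [2, 4, 5, 6]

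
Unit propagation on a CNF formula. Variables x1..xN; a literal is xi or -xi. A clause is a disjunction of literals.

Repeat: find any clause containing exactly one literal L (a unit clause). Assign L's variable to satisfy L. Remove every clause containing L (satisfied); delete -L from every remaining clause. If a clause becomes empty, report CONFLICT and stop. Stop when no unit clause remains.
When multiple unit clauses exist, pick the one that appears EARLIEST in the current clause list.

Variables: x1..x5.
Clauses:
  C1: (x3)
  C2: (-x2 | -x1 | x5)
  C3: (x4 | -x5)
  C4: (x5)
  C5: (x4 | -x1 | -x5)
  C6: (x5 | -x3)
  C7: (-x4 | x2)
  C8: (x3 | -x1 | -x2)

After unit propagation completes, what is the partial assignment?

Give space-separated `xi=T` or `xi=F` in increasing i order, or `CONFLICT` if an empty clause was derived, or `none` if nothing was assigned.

unit clause [3] forces x3=T; simplify:
  drop -3 from [5, -3] -> [5]
  satisfied 2 clause(s); 6 remain; assigned so far: [3]
unit clause [5] forces x5=T; simplify:
  drop -5 from [4, -5] -> [4]
  drop -5 from [4, -1, -5] -> [4, -1]
  satisfied 3 clause(s); 3 remain; assigned so far: [3, 5]
unit clause [4] forces x4=T; simplify:
  drop -4 from [-4, 2] -> [2]
  satisfied 2 clause(s); 1 remain; assigned so far: [3, 4, 5]
unit clause [2] forces x2=T; simplify:
  satisfied 1 clause(s); 0 remain; assigned so far: [2, 3, 4, 5]

Answer: x2=T x3=T x4=T x5=T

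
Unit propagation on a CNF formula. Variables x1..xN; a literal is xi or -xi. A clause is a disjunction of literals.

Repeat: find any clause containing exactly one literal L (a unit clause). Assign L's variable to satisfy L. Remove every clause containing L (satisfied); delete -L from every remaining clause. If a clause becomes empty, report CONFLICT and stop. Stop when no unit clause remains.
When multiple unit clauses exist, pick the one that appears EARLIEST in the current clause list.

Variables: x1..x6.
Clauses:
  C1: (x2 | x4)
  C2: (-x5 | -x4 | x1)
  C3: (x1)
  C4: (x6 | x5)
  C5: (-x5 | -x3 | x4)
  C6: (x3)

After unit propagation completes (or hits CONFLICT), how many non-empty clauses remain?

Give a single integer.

Answer: 3

Derivation:
unit clause [1] forces x1=T; simplify:
  satisfied 2 clause(s); 4 remain; assigned so far: [1]
unit clause [3] forces x3=T; simplify:
  drop -3 from [-5, -3, 4] -> [-5, 4]
  satisfied 1 clause(s); 3 remain; assigned so far: [1, 3]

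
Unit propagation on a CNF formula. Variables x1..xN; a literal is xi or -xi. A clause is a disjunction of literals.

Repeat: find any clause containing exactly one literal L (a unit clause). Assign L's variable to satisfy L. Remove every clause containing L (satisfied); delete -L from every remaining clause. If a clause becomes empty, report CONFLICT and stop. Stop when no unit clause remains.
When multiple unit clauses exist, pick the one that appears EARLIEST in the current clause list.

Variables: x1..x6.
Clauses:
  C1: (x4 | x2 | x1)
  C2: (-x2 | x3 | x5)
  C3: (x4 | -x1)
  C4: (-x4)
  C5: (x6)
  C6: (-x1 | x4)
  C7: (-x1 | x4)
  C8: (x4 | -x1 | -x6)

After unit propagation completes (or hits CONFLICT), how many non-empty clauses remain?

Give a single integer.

Answer: 1

Derivation:
unit clause [-4] forces x4=F; simplify:
  drop 4 from [4, 2, 1] -> [2, 1]
  drop 4 from [4, -1] -> [-1]
  drop 4 from [-1, 4] -> [-1]
  drop 4 from [-1, 4] -> [-1]
  drop 4 from [4, -1, -6] -> [-1, -6]
  satisfied 1 clause(s); 7 remain; assigned so far: [4]
unit clause [-1] forces x1=F; simplify:
  drop 1 from [2, 1] -> [2]
  satisfied 4 clause(s); 3 remain; assigned so far: [1, 4]
unit clause [2] forces x2=T; simplify:
  drop -2 from [-2, 3, 5] -> [3, 5]
  satisfied 1 clause(s); 2 remain; assigned so far: [1, 2, 4]
unit clause [6] forces x6=T; simplify:
  satisfied 1 clause(s); 1 remain; assigned so far: [1, 2, 4, 6]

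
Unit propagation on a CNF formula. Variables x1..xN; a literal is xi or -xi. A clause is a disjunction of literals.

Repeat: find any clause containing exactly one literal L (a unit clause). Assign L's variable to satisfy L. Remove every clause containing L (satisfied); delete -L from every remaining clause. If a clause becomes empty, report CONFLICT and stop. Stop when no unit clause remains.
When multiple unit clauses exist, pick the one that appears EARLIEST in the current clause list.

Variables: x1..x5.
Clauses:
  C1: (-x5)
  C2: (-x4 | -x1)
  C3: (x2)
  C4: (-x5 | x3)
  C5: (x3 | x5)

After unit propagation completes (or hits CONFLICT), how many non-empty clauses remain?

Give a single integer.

unit clause [-5] forces x5=F; simplify:
  drop 5 from [3, 5] -> [3]
  satisfied 2 clause(s); 3 remain; assigned so far: [5]
unit clause [2] forces x2=T; simplify:
  satisfied 1 clause(s); 2 remain; assigned so far: [2, 5]
unit clause [3] forces x3=T; simplify:
  satisfied 1 clause(s); 1 remain; assigned so far: [2, 3, 5]

Answer: 1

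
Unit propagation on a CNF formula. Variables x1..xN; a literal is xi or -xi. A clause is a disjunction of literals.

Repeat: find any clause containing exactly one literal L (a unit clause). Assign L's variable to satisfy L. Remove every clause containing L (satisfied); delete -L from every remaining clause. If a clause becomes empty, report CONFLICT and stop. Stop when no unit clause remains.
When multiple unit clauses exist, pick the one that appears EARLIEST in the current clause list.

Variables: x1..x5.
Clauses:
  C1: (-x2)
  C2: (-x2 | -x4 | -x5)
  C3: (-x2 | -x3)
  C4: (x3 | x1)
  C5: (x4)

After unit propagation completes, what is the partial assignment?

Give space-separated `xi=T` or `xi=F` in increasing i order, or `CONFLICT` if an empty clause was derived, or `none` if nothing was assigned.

unit clause [-2] forces x2=F; simplify:
  satisfied 3 clause(s); 2 remain; assigned so far: [2]
unit clause [4] forces x4=T; simplify:
  satisfied 1 clause(s); 1 remain; assigned so far: [2, 4]

Answer: x2=F x4=T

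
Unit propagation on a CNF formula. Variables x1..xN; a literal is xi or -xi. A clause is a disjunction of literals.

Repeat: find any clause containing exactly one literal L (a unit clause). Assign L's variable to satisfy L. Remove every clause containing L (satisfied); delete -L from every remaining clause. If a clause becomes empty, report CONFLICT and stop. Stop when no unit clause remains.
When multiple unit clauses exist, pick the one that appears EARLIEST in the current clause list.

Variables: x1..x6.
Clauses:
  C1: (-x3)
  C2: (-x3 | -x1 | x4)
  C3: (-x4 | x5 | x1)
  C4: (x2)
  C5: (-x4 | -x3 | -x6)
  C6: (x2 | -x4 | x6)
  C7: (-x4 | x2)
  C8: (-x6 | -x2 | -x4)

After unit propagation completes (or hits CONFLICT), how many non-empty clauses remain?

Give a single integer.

unit clause [-3] forces x3=F; simplify:
  satisfied 3 clause(s); 5 remain; assigned so far: [3]
unit clause [2] forces x2=T; simplify:
  drop -2 from [-6, -2, -4] -> [-6, -4]
  satisfied 3 clause(s); 2 remain; assigned so far: [2, 3]

Answer: 2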